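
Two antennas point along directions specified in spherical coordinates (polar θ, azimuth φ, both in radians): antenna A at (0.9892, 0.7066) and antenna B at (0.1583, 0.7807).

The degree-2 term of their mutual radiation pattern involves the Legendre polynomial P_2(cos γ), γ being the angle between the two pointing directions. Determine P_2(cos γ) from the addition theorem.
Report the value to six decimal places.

Summing Y*_{l m}(θ₁,φ₁)·Y_{l m}(θ₂,φ₂) over m ∈ [−2, 2]; prefactor 4π/(2·2+1) = 2.513274:
  m=-2: (0.042328, 0.266356) × (0.000090, -0.009599) = (0.002560, -0.000382)  (running Σ = (0.002560, -0.000382))
  m=-1: (0.269721, 0.230243) × (0.085436, -0.084637) = (0.042531, -0.003157)  (running Σ = (0.045092, -0.003540))
  m=0: (-0.029841, -0.000000) × (0.607270, 0.000000) = (-0.018122, -0.000000)  (running Σ = (0.026970, -0.003540))
  m=1: (-0.269721, 0.230243) × (-0.085436, -0.084637) = (0.042531, 0.003157)  (running Σ = (0.069501, -0.000382))
  m=2: (0.042328, -0.266356) × (0.000090, 0.009599) = (0.002560, 0.000382)  (running Σ = (0.072062, 0.000000))
Σ over m = (0.072062, 0.000000); ×(4π/5) → (0.181111, 0.000000). Real part: 0.181111

0.181111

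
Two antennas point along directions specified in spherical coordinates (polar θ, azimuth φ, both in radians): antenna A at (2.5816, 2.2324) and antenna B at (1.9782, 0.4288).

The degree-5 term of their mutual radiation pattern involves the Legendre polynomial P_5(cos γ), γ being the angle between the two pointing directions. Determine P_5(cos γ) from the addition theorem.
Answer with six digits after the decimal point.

0.325561

Term-by-term m-sum for l=5 (normalisation 4π/11 = 1.142397):
  [-5]  conj(Y_{5,-5})(Ω₁) = 0.00325 - 0.01936j ; Y_{5,-5}(Ω₂) = -0.16424 - 0.25444j ; Δ = -0.00546 + 0.00235j
  [-4]  conj(Y_{5,-4})(Ω₁) = 0.08711 - 0.04704j ; Y_{5,-4}(Ω₂) = 0.05947 + 0.40898j ; Δ = 0.02442 + 0.03283j
  [-3]  conj(Y_{5,-3})(Ω₁) = 0.25920 + 0.11390j ; Y_{5,-3}(Ω₂) = 0.03103 - 0.10613j ; Δ = 0.02013 - 0.02398j
  [-2]  conj(Y_{5,-2})(Ω₁) = 0.11453 + 0.45310j ; Y_{5,-2}(Ω₂) = 0.19593 - 0.22648j ; Δ = 0.12506 + 0.06284j
  [-1]  conj(Y_{5,-1})(Ω₁) = -0.18517 + 0.23780j ; Y_{5,-1}(Ω₂) = -0.18195 + 0.08318j ; Δ = 0.01391 - 0.05867j
  [+0]  conj(Y_{5,0})(Ω₁) = 0.27597 + 0.00000j ; Y_{5,0}(Ω₂) = -0.25779 + 0.00000j ; Δ = -0.07114 + 0.00000j
  [+1]  conj(Y_{5,1})(Ω₁) = 0.18517 + 0.23780j ; Y_{5,1}(Ω₂) = 0.18195 + 0.08318j ; Δ = 0.01391 + 0.05867j
  [+2]  conj(Y_{5,2})(Ω₁) = 0.11453 - 0.45310j ; Y_{5,2}(Ω₂) = 0.19593 + 0.22648j ; Δ = 0.12506 - 0.06284j
  [+3]  conj(Y_{5,3})(Ω₁) = -0.25920 + 0.11390j ; Y_{5,3}(Ω₂) = -0.03103 - 0.10613j ; Δ = 0.02013 + 0.02398j
  [+4]  conj(Y_{5,4})(Ω₁) = 0.08711 + 0.04704j ; Y_{5,4}(Ω₂) = 0.05947 - 0.40898j ; Δ = 0.02442 - 0.03283j
  [+5]  conj(Y_{5,5})(Ω₁) = -0.00325 - 0.01936j ; Y_{5,5}(Ω₂) = 0.16424 - 0.25444j ; Δ = -0.00546 - 0.00235j
Accumulated sum 0.28498 + 0.00000j; after 4π/(2l+1) scaling, 0.32556 + 0.00000j ⇒ P_5 = 0.325561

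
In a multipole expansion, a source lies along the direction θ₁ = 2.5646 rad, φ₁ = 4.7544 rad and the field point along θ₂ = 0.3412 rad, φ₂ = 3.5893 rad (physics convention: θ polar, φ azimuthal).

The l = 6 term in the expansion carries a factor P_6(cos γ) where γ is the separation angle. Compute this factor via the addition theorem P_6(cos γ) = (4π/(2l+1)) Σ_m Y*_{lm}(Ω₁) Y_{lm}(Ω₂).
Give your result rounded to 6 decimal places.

Addition theorem: P_6(cos γ) = (4π/13) Σ_m Y*_{lm}(Ω₁) Y_{lm}(Ω₂), m = −6…6:
  m=-6: Y*=(-0.012327, -0.003175)  Y=(-0.000609, -0.000298)  product (0.000007, 0.000006)
  m=-5: Y*=(-0.014127, 0.066261)  Y=(0.004097, 0.005195)  product (-0.000402, 0.000198)
  m=-4: Y*=(0.209526, 0.035545)  Y=(-0.008560, -0.038275)  product (-0.000433, -0.008324)
  m=-3: Y*=(0.052654, -0.415561)  Y=(-0.035135, 0.151646)  product (0.061168, 0.022585)
  m=-2: Y*=(-0.447977, -0.037729)  Y=(0.251689, -0.314198)  product (-0.124605, 0.131258)
  m=-1: Y*=(-0.001657, 0.039416)  Y=(-0.513248, 0.246477)  product (-0.008865, -0.020638)
  m=+0: Y*=(-0.420024, -0.000000)  Y=(0.101960, 0.000000)  product (-0.042826, -0.000000)
  m=+1: Y*=(0.001657, 0.039416)  Y=(0.513248, 0.246477)  product (-0.008865, 0.020638)
  m=+2: Y*=(-0.447977, 0.037729)  Y=(0.251689, 0.314198)  product (-0.124605, -0.131258)
  m=+3: Y*=(-0.052654, -0.415561)  Y=(0.035135, 0.151646)  product (0.061168, -0.022585)
  m=+4: Y*=(0.209526, -0.035545)  Y=(-0.008560, 0.038275)  product (-0.000433, 0.008324)
  m=+5: Y*=(0.014127, 0.066261)  Y=(-0.004097, 0.005195)  product (-0.000402, -0.000198)
  m=+6: Y*=(-0.012327, 0.003175)  Y=(-0.000609, 0.000298)  product (0.000007, -0.000006)
Accumulated sum (-0.189086, 0.000000); after 4π/(2l+1) scaling, (-0.182779, 0.000000) ⇒ P_6 = -0.182779

-0.182779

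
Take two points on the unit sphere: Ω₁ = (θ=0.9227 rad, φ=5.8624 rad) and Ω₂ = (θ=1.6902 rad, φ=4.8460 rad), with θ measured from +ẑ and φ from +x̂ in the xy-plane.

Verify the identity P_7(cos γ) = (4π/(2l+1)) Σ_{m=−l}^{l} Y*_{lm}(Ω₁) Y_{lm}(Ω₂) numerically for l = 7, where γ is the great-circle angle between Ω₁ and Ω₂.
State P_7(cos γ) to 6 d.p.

Summing Y*_{l m}(θ₁,φ₁)·Y_{l m}(θ₂,φ₂) over m ∈ [−7, 7]; prefactor 4π/(2·7+1) = 0.837758:
  term(m=-7) = 0.03280 + 0.03598j   from Y*(Ω₁)=-0.10039 - 0.01994j, Y(Ω₂)=-0.38278 - 0.28234j
  term(m=-6) = -0.06086 + 0.01138j   from Y*(Ω₁)=-0.23654 - 0.16776j, Y(Ω₂)=0.14850 - 0.15342j
  term(m=-5) = -0.04607 + 0.11891j   from Y*(Ω₁)=-0.22446 - 0.38036j, Y(Ω₂)=-0.17886 - 0.22667j
  term(m=-4) = -0.04482 - 0.05935j   from Y*(Ω₁)=-0.03486 - 0.30897j, Y(Ω₂)=0.20584 - 0.12183j
  term(m=-3) = 0.02607 - 0.00242j   from Y*(Ω₁)=-0.03508 + 0.11009j, Y(Ω₂)=-0.08840 - 0.20861j
  term(m=-2) = -0.04036 + 0.08105j   from Y*(Ω₁)=-0.24381 + 0.27286j, Y(Ω₂)=0.23866 - 0.06534j
  term(m=-1) = 0.00421 + 0.00680j   from Y*(Ω₁)=-0.03618 + 0.01619j, Y(Ω₂)=-0.02689 - 0.20005j
  term(m=+0) = 0.08764 + 0.00000j   from Y*(Ω₁)=0.35130 + 0.00000j, Y(Ω₂)=0.24946 + 0.00000j
  term(m=+1) = 0.00421 - 0.00680j   from Y*(Ω₁)=0.03618 + 0.01619j, Y(Ω₂)=0.02689 - 0.20005j
  term(m=+2) = -0.04036 - 0.08105j   from Y*(Ω₁)=-0.24381 - 0.27286j, Y(Ω₂)=0.23866 + 0.06534j
  term(m=+3) = 0.02607 + 0.00242j   from Y*(Ω₁)=0.03508 + 0.11009j, Y(Ω₂)=0.08840 - 0.20861j
  term(m=+4) = -0.04482 + 0.05935j   from Y*(Ω₁)=-0.03486 + 0.30897j, Y(Ω₂)=0.20584 + 0.12183j
  term(m=+5) = -0.04607 - 0.11891j   from Y*(Ω₁)=0.22446 - 0.38036j, Y(Ω₂)=0.17886 - 0.22667j
  term(m=+6) = -0.06086 - 0.01138j   from Y*(Ω₁)=-0.23654 + 0.16776j, Y(Ω₂)=0.14850 + 0.15342j
  term(m=+7) = 0.03280 - 0.03598j   from Y*(Ω₁)=0.10039 - 0.01994j, Y(Ω₂)=0.38278 - 0.28234j
Total Σ_m = -0.17043 - 0.00000j. Multiply by 0.837758: -0.14278 - 0.00000j. P_7(cos γ) = -0.142781

-0.142781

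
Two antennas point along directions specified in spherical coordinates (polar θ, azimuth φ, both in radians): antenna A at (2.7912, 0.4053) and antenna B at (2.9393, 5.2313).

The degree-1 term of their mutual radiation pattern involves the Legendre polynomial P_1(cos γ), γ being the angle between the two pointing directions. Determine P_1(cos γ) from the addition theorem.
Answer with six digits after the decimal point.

0.927904

Term-by-term m-sum for l=1 (normalisation 4π/3 = 4.188790):
  m=-1: Y*=+0.108988+0.046762i  Y=+0.034425+0.060277i  product +0.000933+0.008179i
  m=+0: Y*=-0.458914-0.000000i  Y=-0.478639+0.000000i  product +0.219654+0.000000i
  m=+1: Y*=-0.108988+0.046762i  Y=-0.034425+0.060277i  product +0.000933-0.008179i
Total Σ_m = +0.221521+0.000000i. Multiply by 4.188790: +0.927904+0.000000i. P_1(cos γ) = 0.927904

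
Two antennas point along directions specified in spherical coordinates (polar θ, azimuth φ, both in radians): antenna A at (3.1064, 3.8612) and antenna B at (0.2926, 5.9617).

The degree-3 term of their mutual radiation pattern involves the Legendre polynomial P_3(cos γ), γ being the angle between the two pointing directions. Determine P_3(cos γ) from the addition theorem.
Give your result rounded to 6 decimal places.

-0.782869

Expand P_3 via completeness: Σ_{m} conj(Y_{3,m}) at Ω₁ times Y_{3,m} at Ω₂ —
  m=-3: Y*=0.00001 - 0.00002j  Y=0.00571 + 0.00823j  product 0.00000 - 0.00000j
  m=-2: Y*=-0.00017 - 0.00125j  Y=0.06516 + 0.04881j  product 0.00005 - 0.00009j
  m=-1: Y*=-0.03415 - 0.02993j  Y=0.31698 + 0.10557j  product -0.00767 - 0.01309j
  m=+0: Y*=-0.74358 + 0.00000j  Y=0.56599 + 0.00000j  product -0.42086 + 0.00000j
  m=+1: Y*=0.03415 - 0.02993j  Y=-0.31698 + 0.10557j  product -0.00767 + 0.01309j
  m=+2: Y*=-0.00017 + 0.00125j  Y=0.06516 - 0.04881j  product 0.00005 + 0.00009j
  m=+3: Y*=-0.00001 - 0.00002j  Y=-0.00571 + 0.00823j  product 0.00000 + 0.00000j
Σ over m = -0.43609 + 0.00000j; ×(4π/7) → -0.78287 + 0.00000j. Real part: -0.782869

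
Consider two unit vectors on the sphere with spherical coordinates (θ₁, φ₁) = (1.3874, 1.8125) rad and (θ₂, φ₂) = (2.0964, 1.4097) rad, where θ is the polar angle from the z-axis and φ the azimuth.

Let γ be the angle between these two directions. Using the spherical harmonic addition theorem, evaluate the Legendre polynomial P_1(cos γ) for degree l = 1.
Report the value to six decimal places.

0.690944

Summing Y*_{l m}(θ₁,φ₁)·Y_{l m}(θ₂,φ₂) over m ∈ [−1, 1]; prefactor 4π/(2·1+1) = 4.188790:
  m=-1: Y*=-0.08131 + 0.32983j  Y=0.04794 - 0.29499j  product 0.09340 + 0.03980j
  m=+0: Y*=0.08911 + 0.00000j  Y=-0.24515 + 0.00000j  product -0.02184 + 0.00000j
  m=+1: Y*=0.08131 + 0.32983j  Y=-0.04794 - 0.29499j  product 0.09340 - 0.03980j
Total Σ_m = 0.16495 + 0.00000j. Multiply by 4.188790: 0.69094 + 0.00000j. P_1(cos γ) = 0.690944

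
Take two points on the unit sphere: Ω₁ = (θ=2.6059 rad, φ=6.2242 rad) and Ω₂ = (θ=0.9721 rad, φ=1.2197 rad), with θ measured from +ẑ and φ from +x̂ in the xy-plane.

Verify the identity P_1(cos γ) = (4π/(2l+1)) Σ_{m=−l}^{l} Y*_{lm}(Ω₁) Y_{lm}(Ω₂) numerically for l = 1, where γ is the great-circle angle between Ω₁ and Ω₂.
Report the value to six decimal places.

Expand P_1 via completeness: Σ_{m} conj(Y_{1,m}) at Ω₁ times Y_{1,m} at Ω₂ —
  m=-1: +0.176046-0.010396i × +0.098158-0.267992i = +0.014494-0.048199i  (running Σ = +0.014494-0.048199i)
  m=0: -0.420157-0.000000i × +0.275360+0.000000i = -0.115694-0.000000i  (running Σ = -0.101200-0.048199i)
  m=1: -0.176046-0.010396i × -0.098158-0.267992i = +0.014494+0.048199i  (running Σ = -0.086706+0.000000i)
Total Σ_m = -0.086706+0.000000i. Multiply by 4.188790: -0.363193+0.000000i. P_1(cos γ) = -0.363193

-0.363193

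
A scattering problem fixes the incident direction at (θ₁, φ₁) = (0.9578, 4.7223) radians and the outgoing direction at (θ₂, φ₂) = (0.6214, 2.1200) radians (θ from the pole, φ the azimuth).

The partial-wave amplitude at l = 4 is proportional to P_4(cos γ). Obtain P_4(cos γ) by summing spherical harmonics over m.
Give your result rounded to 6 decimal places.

0.361921

Expand P_4 via completeness: Σ_{m} conj(Y_{4,m}) at Ω₁ times Y_{4,m} at Ω₂ —
  term(m=-4) = (-0.005571, -0.008387)   from Y*(Ω₁)=(0.197908, 0.007850), Y(Ω₂)=(-0.029785, -0.041194)
  term(m=-3) = (0.003724, 0.079038)   from Y*(Ω₁)=(-0.011714, 0.393870), Y(Ω₂)=(0.200212, -0.015410)
  term(m=-2) = (0.057285, -0.106829)   from Y*(Ω₁)=(-0.294675, -0.005842), Y(Ω₂)=(-0.187140, 0.366241)
  term(m=-1) = (0.047553, -0.028459)   from Y*(Ω₁)=(-0.001507, 0.152052), Y(Ω₂)=(-0.190248, -0.310858)
  term(m=+0) = (0.053224, 0.000000)   from Y*(Ω₁)=(-0.327441, -0.000000), Y(Ω₂)=(-0.162547, 0.000000)
  term(m=+1) = (0.047553, 0.028459)   from Y*(Ω₁)=(0.001507, 0.152052), Y(Ω₂)=(0.190248, -0.310858)
  term(m=+2) = (0.057285, 0.106829)   from Y*(Ω₁)=(-0.294675, 0.005842), Y(Ω₂)=(-0.187140, -0.366241)
  term(m=+3) = (0.003724, -0.079038)   from Y*(Ω₁)=(0.011714, 0.393870), Y(Ω₂)=(-0.200212, -0.015410)
  term(m=+4) = (-0.005571, 0.008387)   from Y*(Ω₁)=(0.197908, -0.007850), Y(Ω₂)=(-0.029785, 0.041194)
Σ over m = (0.259206, 0.000000); ×(4π/9) → (0.361921, 0.000000). Real part: 0.361921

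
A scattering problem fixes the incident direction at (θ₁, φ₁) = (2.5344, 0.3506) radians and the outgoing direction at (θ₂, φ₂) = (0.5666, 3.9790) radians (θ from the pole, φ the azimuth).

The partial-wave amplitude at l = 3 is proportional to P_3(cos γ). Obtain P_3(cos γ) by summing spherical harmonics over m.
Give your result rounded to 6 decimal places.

Addition theorem: P_3(cos γ) = (4π/7) Σ_m Y*_{lm}(Ω₁) Y_{lm}(Ω₂), m = −3…3:
  term(m=-3) = -0.000551+0.004970i   from Y*(Ω₁)=+0.038439+0.067292i, Y(Ω₂)=+0.052162+0.037982i
  term(m=-2) = -0.038171+0.056133i   from Y*(Ω₁)=-0.208768-0.176271i, Y(Ω₂)=-0.025796-0.247096i
  term(m=-1) = -0.171654+0.090856i   from Y*(Ω₁)=+0.410826+0.150243i, Y(Ω₂)=-0.297201+0.329842i
  term(m=+0) = -0.020096-0.000000i   from Y*(Ω₁)=-0.114094-0.000000i, Y(Ω₂)=+0.176136+0.000000i
  term(m=+1) = -0.171654-0.090856i   from Y*(Ω₁)=-0.410826+0.150243i, Y(Ω₂)=+0.297201+0.329842i
  term(m=+2) = -0.038171-0.056133i   from Y*(Ω₁)=-0.208768+0.176271i, Y(Ω₂)=-0.025796+0.247096i
  term(m=+3) = -0.000551-0.004970i   from Y*(Ω₁)=-0.038439+0.067292i, Y(Ω₂)=-0.052162+0.037982i
Accumulated sum -0.440847+0.000000i; after 4π/(2l+1) scaling, -0.791407+0.000000i ⇒ P_3 = -0.791407

-0.791407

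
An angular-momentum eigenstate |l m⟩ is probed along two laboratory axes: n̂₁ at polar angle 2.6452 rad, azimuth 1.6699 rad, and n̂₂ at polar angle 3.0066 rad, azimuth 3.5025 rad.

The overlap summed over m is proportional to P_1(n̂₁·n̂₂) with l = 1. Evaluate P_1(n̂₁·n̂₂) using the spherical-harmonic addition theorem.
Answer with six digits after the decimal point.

0.854717

Summing Y*_{l m}(θ₁,φ₁)·Y_{l m}(θ₂,φ₂) over m ∈ [−1, 1]; prefactor 4π/(2·1+1) = 4.188790:
  term(m=-1) = -0.001980-0.007390i   from Y*(Ω₁)=-0.016280+0.163737i, Y(Ω₂)=-0.043502+0.016419i
  term(m=+0) = +0.208009+0.000000i   from Y*(Ω₁)=-0.429631-0.000000i, Y(Ω₂)=-0.484157+0.000000i
  term(m=+1) = -0.001980+0.007390i   from Y*(Ω₁)=+0.016280+0.163737i, Y(Ω₂)=+0.043502+0.016419i
Σ over m = +0.204049+0.000000i; ×(4π/3) → +0.854717+0.000000i. Real part: 0.854717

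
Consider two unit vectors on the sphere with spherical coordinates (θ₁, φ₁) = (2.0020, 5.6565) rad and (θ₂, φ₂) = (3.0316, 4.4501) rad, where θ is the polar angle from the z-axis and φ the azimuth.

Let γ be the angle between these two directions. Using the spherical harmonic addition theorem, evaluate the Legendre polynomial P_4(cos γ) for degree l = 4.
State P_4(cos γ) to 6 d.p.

-0.206713

Term-by-term m-sum for l=4 (normalisation 4π/9 = 1.396263):
  m=-4: -0.242693-0.178761i × +0.000032+0.000056i = +0.000002-0.000019i  (running Σ = +0.000002-0.000019i)
  m=-3: +0.119380+0.373632i × -0.001165+0.001162i = -0.000573-0.000297i  (running Σ = -0.000571-0.000316i)
  m=-2: +0.019204-0.058454i × -0.020639-0.011943i = -0.001094+0.000977i  (running Σ = -0.001666+0.000661i)
  m=-1: +0.258572-0.187219i × +0.052407-0.195203i = -0.022995-0.060286i  (running Σ = -0.024660-0.059625i)
  m=0: -0.124054-0.000000i × +0.795835+0.000000i = -0.098727-0.000000i  (running Σ = -0.123387-0.059625i)
  m=1: -0.258572-0.187219i × -0.052407-0.195203i = -0.022995+0.060286i  (running Σ = -0.146382+0.000661i)
  m=2: +0.019204+0.058454i × -0.020639+0.011943i = -0.001094-0.000977i  (running Σ = -0.147476-0.000316i)
  m=3: -0.119380+0.373632i × +0.001165+0.001162i = -0.000573+0.000297i  (running Σ = -0.148050-0.000019i)
  m=4: -0.242693+0.178761i × +0.000032-0.000056i = +0.000002+0.000019i  (running Σ = -0.148048+0.000000i)
Accumulated sum -0.148048+0.000000i; after 4π/(2l+1) scaling, -0.206713+0.000000i ⇒ P_4 = -0.206713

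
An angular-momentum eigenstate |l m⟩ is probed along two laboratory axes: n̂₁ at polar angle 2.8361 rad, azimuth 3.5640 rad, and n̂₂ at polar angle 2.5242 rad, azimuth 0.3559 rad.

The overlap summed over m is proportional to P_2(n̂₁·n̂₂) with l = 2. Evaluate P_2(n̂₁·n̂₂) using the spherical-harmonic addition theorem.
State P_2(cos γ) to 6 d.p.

0.047056

Addition theorem: P_2(cos γ) = (4π/5) Σ_m Y*_{lm}(Ω₁) Y_{lm}(Ω₂), m = −2…2:
  [-2]  conj(Y_{2,-2})(Ω₁) = (0.023197, 0.026131) ; Y_{2,-2}(Ω₂) = (0.098022, -0.084560) ; Δ = (0.004483, 0.000600)
  [-1]  conj(Y_{2,-1})(Ω₁) = (0.202119, 0.090845) ; Y_{2,-1}(Ω₂) = (-0.341820, 0.127064) ; Δ = (-0.080631, -0.005370)
  [+0]  conj(Y_{2,0})(Ω₁) = (0.545194, -0.000000) ; Y_{2,0}(Ω₂) = (0.313684, 0.000000) ; Δ = (0.171019, 0.000000)
  [+1]  conj(Y_{2,1})(Ω₁) = (-0.202119, 0.090845) ; Y_{2,1}(Ω₂) = (0.341820, 0.127064) ; Δ = (-0.080631, 0.005370)
  [+2]  conj(Y_{2,2})(Ω₁) = (0.023197, -0.026131) ; Y_{2,2}(Ω₂) = (0.098022, 0.084560) ; Δ = (0.004483, -0.000600)
Total Σ_m = (0.018723, 0.000000). Multiply by 2.513274: (0.047056, 0.000000). P_2(cos γ) = 0.047056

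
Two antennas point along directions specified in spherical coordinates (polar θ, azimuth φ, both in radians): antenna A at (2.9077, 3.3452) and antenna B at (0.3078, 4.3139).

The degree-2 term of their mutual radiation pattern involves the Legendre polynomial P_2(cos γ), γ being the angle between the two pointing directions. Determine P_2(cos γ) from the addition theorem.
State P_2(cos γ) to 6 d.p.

0.680912

Summing Y*_{l m}(θ₁,φ₁)·Y_{l m}(θ₂,φ₂) over m ∈ [−2, 2]; prefactor 4π/(2·2+1) = 2.513274:
  term(m=-2) = (-0.000264, -0.000687)   from Y*(Ω₁)=(0.019052, 0.008218), Y(Ω₂)=(-0.024778, -0.025359)
  term(m=-1) = (-0.022004, 0.032019)   from Y*(Ω₁)=(0.170577, 0.035219), Y(Ω₂)=(-0.086551, 0.205577)
  term(m=+0) = (0.315461, 0.000000)   from Y*(Ω₁)=(0.579959, -0.000000), Y(Ω₂)=(0.543937, 0.000000)
  term(m=+1) = (-0.022004, -0.032019)   from Y*(Ω₁)=(-0.170577, 0.035219), Y(Ω₂)=(0.086551, 0.205577)
  term(m=+2) = (-0.000264, 0.000687)   from Y*(Ω₁)=(0.019052, -0.008218), Y(Ω₂)=(-0.024778, 0.025359)
Σ over m = (0.270926, -0.000000); ×(4π/5) → (0.680912, -0.000000). Real part: 0.680912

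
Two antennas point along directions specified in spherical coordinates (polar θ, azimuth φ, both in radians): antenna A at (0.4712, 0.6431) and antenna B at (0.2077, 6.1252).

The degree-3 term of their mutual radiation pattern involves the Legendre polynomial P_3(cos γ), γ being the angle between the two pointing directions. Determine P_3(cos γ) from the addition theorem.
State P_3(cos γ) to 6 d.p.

0.651244

Addition theorem: P_3(cos γ) = (4π/7) Σ_m Y*_{lm}(Ω₁) Y_{lm}(Ω₂), m = −3…3:
  m=-3: (-0.013695, 0.036550) × (0.003255, 0.001670) = (-0.000106, 0.000096)  (running Σ = (-0.000106, 0.000096))
  m=-2: (0.052688, 0.180107) × (0.040418, 0.013214) = (-0.000250, 0.007976)  (running Σ = (-0.000356, 0.008072))
  m=-1: (0.348642, 0.261263) × (0.249259, 0.039710) = (0.076527, 0.078967)  (running Σ = (0.076172, 0.087039))
  m=0: (0.322408, -0.000000) × (0.652675, 0.000000) = (0.210427, 0.000000)  (running Σ = (0.286599, 0.087039))
  m=1: (-0.348642, 0.261263) × (-0.249259, 0.039710) = (0.076527, -0.078967)  (running Σ = (0.363126, 0.008072))
  m=2: (0.052688, -0.180107) × (0.040418, -0.013214) = (-0.000250, -0.007976)  (running Σ = (0.362876, 0.000096))
  m=3: (0.013695, 0.036550) × (-0.003255, 0.001670) = (-0.000106, -0.000096)  (running Σ = (0.362771, -0.000000))
Total Σ_m = (0.362771, -0.000000). Multiply by 1.795196: (0.651244, -0.000000). P_3(cos γ) = 0.651244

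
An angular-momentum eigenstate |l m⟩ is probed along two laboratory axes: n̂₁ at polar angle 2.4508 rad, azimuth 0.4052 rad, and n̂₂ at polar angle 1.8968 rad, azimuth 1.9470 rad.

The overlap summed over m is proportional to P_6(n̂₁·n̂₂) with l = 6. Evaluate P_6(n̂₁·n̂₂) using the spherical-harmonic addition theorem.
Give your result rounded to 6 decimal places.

Term-by-term m-sum for l=6 (normalisation 4π/13 = 0.966644):
  [-6]  conj(Y_{6,-6})(Ω₁) = -0.02450 + 0.02108j ; Y_{6,-6}(Ω₂) = 0.22129 + 0.27008j ; Δ = -0.01111 - 0.00195j
  [-5]  conj(Y_{6,-5})(Ω₁) = 0.05954 - 0.12164j ; Y_{6,-5}(Ω₂) = 0.38939 - 0.12483j ; Δ = 0.00800 - 0.05480j
  [-4]  conj(Y_{6,-4})(Ω₁) = -0.01627 + 0.32501j ; Y_{6,-4}(Ω₂) = 0.00243 - 0.03677j ; Δ = 0.01191 + 0.00139j
  [-3]  conj(Y_{6,-3})(Ω₁) = -0.15962 - 0.43033j ; Y_{6,-3}(Ω₂) = 0.30004 + 0.14206j ; Δ = 0.01324 - 0.15179j
  [-2]  conj(Y_{6,-2})(Ω₁) = 0.17792 + 0.18705j ; Y_{6,-2}(Ω₂) = 0.10649 - 0.09968j ; Δ = 0.03759 + 0.00218j
  [-1]  conj(Y_{6,-1})(Ω₁) = 0.21866 + 0.09379j ; Y_{6,-1}(Ω₂) = 0.10425 + 0.26390j ; Δ = -0.00196 + 0.06748j
  [+0]  conj(Y_{6,0})(Ω₁) = -0.34075 + 0.00000j ; Y_{6,0}(Ω₂) = 0.17195 + 0.00000j ; Δ = -0.05859 + 0.00000j
  [+1]  conj(Y_{6,1})(Ω₁) = -0.21866 + 0.09379j ; Y_{6,1}(Ω₂) = -0.10425 + 0.26390j ; Δ = -0.00196 - 0.06748j
  [+2]  conj(Y_{6,2})(Ω₁) = 0.17792 - 0.18705j ; Y_{6,2}(Ω₂) = 0.10649 + 0.09968j ; Δ = 0.03759 - 0.00218j
  [+3]  conj(Y_{6,3})(Ω₁) = 0.15962 - 0.43033j ; Y_{6,3}(Ω₂) = -0.30004 + 0.14206j ; Δ = 0.01324 + 0.15179j
  [+4]  conj(Y_{6,4})(Ω₁) = -0.01627 - 0.32501j ; Y_{6,4}(Ω₂) = 0.00243 + 0.03677j ; Δ = 0.01191 - 0.00139j
  [+5]  conj(Y_{6,5})(Ω₁) = -0.05954 - 0.12164j ; Y_{6,5}(Ω₂) = -0.38939 - 0.12483j ; Δ = 0.00800 + 0.05480j
  [+6]  conj(Y_{6,6})(Ω₁) = -0.02450 - 0.02108j ; Y_{6,6}(Ω₂) = 0.22129 - 0.27008j ; Δ = -0.01111 + 0.00195j
Total Σ_m = 0.05674 + 0.00000j. Multiply by 0.966644: 0.05485 + 0.00000j. P_6(cos γ) = 0.054852

0.054852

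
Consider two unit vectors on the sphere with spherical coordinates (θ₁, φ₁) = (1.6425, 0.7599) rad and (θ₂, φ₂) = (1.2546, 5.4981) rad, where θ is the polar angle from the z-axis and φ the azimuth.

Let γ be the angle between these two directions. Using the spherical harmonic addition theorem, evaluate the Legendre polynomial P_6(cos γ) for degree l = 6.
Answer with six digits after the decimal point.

Term-by-term m-sum for l=6 (normalisation 4π/13 = 0.966644):
  term(m=-6) = (-0.167348, 0.026126)   from Y*(Ω₁)=(-0.072491, -0.470128), Y(Ω₂)=(-0.000668, -0.356065)
  term(m=-5) = (-0.006147, -0.047366)   from Y*(Ω₁)=(0.093653, 0.072371), Y(Ω₂)=(-0.285800, -0.284907)
  term(m=-4) = (-0.006138, 0.000636)   from Y*(Ω₁)=(0.331460, -0.033924), Y(Ω₂)=(-0.018519, 0.000023)
  term(m=-3) = (0.003551, 0.045762)   from Y*(Ω₁)=(-0.088738, 0.103470), Y(Ω₂)=(0.237881, -0.238328)
  term(m=-2) = (0.037357, -0.001930)   from Y*(Ω₁)=(0.015005, 0.293987), Y(Ω₂)=(-0.000080, -0.127075)
  term(m=-1) = (-0.001080, -0.041816)   from Y*(Ω₁)=(-0.103435, -0.098290), Y(Ω₂)=(0.207357, 0.207228)
  term(m=+0) = (-0.043643, -0.000000)   from Y*(Ω₁)=(-0.284113, -0.000000), Y(Ω₂)=(0.153612, 0.000000)
  term(m=+1) = (-0.001080, 0.041816)   from Y*(Ω₁)=(0.103435, -0.098290), Y(Ω₂)=(-0.207357, 0.207228)
  term(m=+2) = (0.037357, 0.001930)   from Y*(Ω₁)=(0.015005, -0.293987), Y(Ω₂)=(-0.000080, 0.127075)
  term(m=+3) = (0.003551, -0.045762)   from Y*(Ω₁)=(0.088738, 0.103470), Y(Ω₂)=(-0.237881, -0.238328)
  term(m=+4) = (-0.006138, -0.000636)   from Y*(Ω₁)=(0.331460, 0.033924), Y(Ω₂)=(-0.018519, -0.000023)
  term(m=+5) = (-0.006147, 0.047366)   from Y*(Ω₁)=(-0.093653, 0.072371), Y(Ω₂)=(0.285800, -0.284907)
  term(m=+6) = (-0.167348, -0.026126)   from Y*(Ω₁)=(-0.072491, 0.470128), Y(Ω₂)=(-0.000668, 0.356065)
Σ over m = (-0.323251, 0.000000); ×(4π/13) → (-0.312469, 0.000000). Real part: -0.312469

-0.312469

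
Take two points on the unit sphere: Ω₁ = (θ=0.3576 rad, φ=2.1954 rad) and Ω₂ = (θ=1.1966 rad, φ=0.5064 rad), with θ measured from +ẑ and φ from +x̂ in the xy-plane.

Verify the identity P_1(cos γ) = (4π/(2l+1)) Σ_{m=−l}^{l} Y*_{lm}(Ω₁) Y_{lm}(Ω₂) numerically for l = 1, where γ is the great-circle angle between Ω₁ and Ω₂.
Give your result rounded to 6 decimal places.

Expand P_1 via completeness: Σ_{m} conj(Y_{1,m}) at Ω₁ times Y_{1,m} at Ω₂ —
  term(m=-1) = -0.00459 + 0.03862j   from Y*(Ω₁)=-0.07072 + 0.09810j, Y(Ω₂)=0.28123 - 0.15598j
  term(m=+0) = 0.08174 + 0.00000j   from Y*(Ω₁)=0.45769 + 0.00000j, Y(Ω₂)=0.17860 + 0.00000j
  term(m=+1) = -0.00459 - 0.03862j   from Y*(Ω₁)=0.07072 + 0.09810j, Y(Ω₂)=-0.28123 - 0.15598j
Total Σ_m = 0.07257 + 0.00000j. Multiply by 4.188790: 0.30398 + 0.00000j. P_1(cos γ) = 0.303980

0.303980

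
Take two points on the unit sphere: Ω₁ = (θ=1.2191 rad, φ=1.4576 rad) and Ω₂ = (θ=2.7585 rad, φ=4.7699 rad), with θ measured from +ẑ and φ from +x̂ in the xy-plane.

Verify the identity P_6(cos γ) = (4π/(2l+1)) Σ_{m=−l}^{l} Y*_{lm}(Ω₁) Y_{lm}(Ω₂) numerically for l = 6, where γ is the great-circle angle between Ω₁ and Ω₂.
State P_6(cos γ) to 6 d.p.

-0.012993

Summing Y*_{l m}(θ₁,φ₁)·Y_{l m}(θ₂,φ₂) over m ∈ [−6, 6]; prefactor 4π/(2·6+1) = 0.966644:
  term(m=-6) = +0.000226-0.000372i   from Y*(Ω₁)=-0.257313+0.207730i, Y(Ω₂)=-0.001240+0.000446i
  term(m=-5) = +0.003130-0.003588i   from Y*(Ω₁)=+0.225422+0.354819i, Y(Ω₂)=-0.003212-0.010861i
  term(m=-4) = +0.003870-0.003148i   from Y*(Ω₁)=+0.076109-0.037027i, Y(Ω₂)=+0.057392-0.013441i
  term(m=-3) = -0.055930+0.031441i   from Y*(Ω₁)=+0.104800+0.296654i, Y(Ω₂)=+0.035011+0.200905i
  term(m=-2) = -0.082120+0.029180i   from Y*(Ω₁)=+0.187796-0.043257i, Y(Ω₂)=-0.449235+0.051901i
  term(m=-1) = +0.129090-0.022253i   from Y*(Ω₁)=+0.028662+0.252127i, Y(Ω₂)=-0.029673-0.515379i
  term(m=+0) = -0.009975+0.000000i   from Y*(Ω₁)=+0.216805-0.000000i, Y(Ω₂)=-0.046011+0.000000i
  term(m=+1) = +0.129090+0.022253i   from Y*(Ω₁)=-0.028662+0.252127i, Y(Ω₂)=+0.029673-0.515379i
  term(m=+2) = -0.082120-0.029180i   from Y*(Ω₁)=+0.187796+0.043257i, Y(Ω₂)=-0.449235-0.051901i
  term(m=+3) = -0.055930-0.031441i   from Y*(Ω₁)=-0.104800+0.296654i, Y(Ω₂)=-0.035011+0.200905i
  term(m=+4) = +0.003870+0.003148i   from Y*(Ω₁)=+0.076109+0.037027i, Y(Ω₂)=+0.057392+0.013441i
  term(m=+5) = +0.003130+0.003588i   from Y*(Ω₁)=-0.225422+0.354819i, Y(Ω₂)=+0.003212-0.010861i
  term(m=+6) = +0.000226+0.000372i   from Y*(Ω₁)=-0.257313-0.207730i, Y(Ω₂)=-0.001240-0.000446i
Accumulated sum -0.013442+0.000000i; after 4π/(2l+1) scaling, -0.012993+0.000000i ⇒ P_6 = -0.012993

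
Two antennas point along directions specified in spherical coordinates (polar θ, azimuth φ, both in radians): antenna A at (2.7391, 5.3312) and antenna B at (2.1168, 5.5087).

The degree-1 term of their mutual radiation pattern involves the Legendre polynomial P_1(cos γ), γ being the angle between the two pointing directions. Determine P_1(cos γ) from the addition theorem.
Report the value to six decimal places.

Summing Y*_{l m}(θ₁,φ₁)·Y_{l m}(θ₂,φ₂) over m ∈ [−1, 1]; prefactor 4π/(2·1+1) = 4.188790:
  m=-1: 0.07850 - 0.11024j × 0.21105 + 0.20649j = 0.03933 - 0.00706j  (running Σ = 0.03933 - 0.00706j)
  m=0: -0.44956 + 0.00000j × -0.25372 + 0.00000j = 0.11406 + 0.00000j  (running Σ = 0.15339 - 0.00706j)
  m=1: -0.07850 - 0.11024j × -0.21105 + 0.20649j = 0.03933 + 0.00706j  (running Σ = 0.19272 + 0.00000j)
Σ over m = 0.19272 + 0.00000j; ×(4π/3) → 0.80728 + 0.00000j. Real part: 0.807280

0.807280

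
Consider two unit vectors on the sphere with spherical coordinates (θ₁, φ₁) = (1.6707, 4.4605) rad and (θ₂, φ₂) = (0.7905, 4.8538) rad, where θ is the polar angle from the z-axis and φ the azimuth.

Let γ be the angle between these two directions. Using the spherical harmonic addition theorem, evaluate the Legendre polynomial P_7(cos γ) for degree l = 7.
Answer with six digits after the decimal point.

0.322526

Expand P_7 via completeness: Σ_{m} conj(Y_{7,m}) at Ω₁ times Y_{7,m} at Ω₂ —
  m=-7: Y*=+0.473933-0.092340i  Y=-0.038284-0.025133i  product -0.020465-0.008376i
  m=-6: Y*=+0.010762-0.180773i  Y=-0.112138+0.127256i  product +0.021798+0.021641i
  m=-5: Y*=+0.296611+0.095455i  Y=+0.234837+0.274850i  product +0.043420+0.103940i
  m=-4: Y*=+0.109965-0.174141i  Y=+0.381816-0.242392i  product -0.000224-0.093145i
  m=-3: Y*=+0.176208+0.187010i  Y=-0.087637-0.194034i  product +0.020844-0.050579i
  m=-2: Y*=+0.188340-0.103816i  Y=+0.235682-0.068492i  product +0.037278-0.037367i
  m=-1: Y*=+0.058698+0.228082i  Y=-0.047512-0.333745i  product +0.073332-0.030427i
  m=+0: Y*=+0.217491-0.000000i  Y=+0.151828+0.000000i  product +0.033021+0.000000i
  m=+1: Y*=-0.058698+0.228082i  Y=+0.047512-0.333745i  product +0.073332+0.030427i
  m=+2: Y*=+0.188340+0.103816i  Y=+0.235682+0.068492i  product +0.037278+0.037367i
  m=+3: Y*=-0.176208+0.187010i  Y=+0.087637-0.194034i  product +0.020844+0.050579i
  m=+4: Y*=+0.109965+0.174141i  Y=+0.381816+0.242392i  product -0.000224+0.093145i
  m=+5: Y*=-0.296611+0.095455i  Y=-0.234837+0.274850i  product +0.043420-0.103940i
  m=+6: Y*=+0.010762+0.180773i  Y=-0.112138-0.127256i  product +0.021798-0.021641i
  m=+7: Y*=-0.473933-0.092340i  Y=+0.038284-0.025133i  product -0.020465+0.008376i
Accumulated sum +0.384986+0.000000i; after 4π/(2l+1) scaling, +0.322526+0.000000i ⇒ P_7 = 0.322526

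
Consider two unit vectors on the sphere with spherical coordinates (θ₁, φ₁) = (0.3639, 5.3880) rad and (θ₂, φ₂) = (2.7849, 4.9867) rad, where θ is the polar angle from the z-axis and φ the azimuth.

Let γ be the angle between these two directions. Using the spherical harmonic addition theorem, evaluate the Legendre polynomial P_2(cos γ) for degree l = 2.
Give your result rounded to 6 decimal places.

0.369340

Addition theorem: P_2(cos γ) = (4π/5) Σ_m Y*_{lm}(Ω₁) Y_{lm}(Ω₂), m = −2…2:
  m=-2: -0.010658-0.047758i × -0.040185+0.024561i = +0.001601+0.001657i  (running Σ = +0.001601+0.001657i)
  m=-1: +0.160697-0.200513i × -0.068473-0.243326i = -0.059793-0.025372i  (running Σ = -0.058192-0.023715i)
  m=0: +0.510922-0.000000i × +0.515421+0.000000i = +0.263340+0.000000i  (running Σ = +0.205148-0.023715i)
  m=1: -0.160697-0.200513i × +0.068473-0.243326i = -0.059793+0.025372i  (running Σ = +0.145354+0.001657i)
  m=2: -0.010658+0.047758i × -0.040185-0.024561i = +0.001601-0.001657i  (running Σ = +0.146956-0.000000i)
Accumulated sum +0.146956-0.000000i; after 4π/(2l+1) scaling, +0.369340-0.000000i ⇒ P_2 = 0.369340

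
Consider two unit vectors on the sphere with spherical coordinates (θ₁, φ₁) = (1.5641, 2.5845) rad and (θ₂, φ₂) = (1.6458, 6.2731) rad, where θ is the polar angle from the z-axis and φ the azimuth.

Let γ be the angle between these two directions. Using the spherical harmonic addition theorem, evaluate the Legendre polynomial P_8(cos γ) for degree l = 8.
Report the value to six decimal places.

Expand P_8 via completeness: Σ_{m} conj(Y_{8,m}) at Ω₁ times Y_{8,m} at Ω₂ —
  m=-8: Y*=-0.13031 + 0.49859j  Y=0.50231 + 0.04062j  product -0.08571 + 0.24515j
  m=-7: Y*=0.01002 - 0.00949j  Y=-0.15110 - 0.01068j  product -0.00162 + 0.00133j
  m=-6: Y*=0.36854 - 0.07508j  Y=-0.33832 - 0.02050j  product -0.12622 + 0.01785j
  m=-5: Y*=-0.01531 - 0.00569j  Y=0.17496 + 0.00883j  product -0.00263 - 0.00113j
  m=-4: Y*=-0.20650 - 0.26741j  Y=0.28612 + 0.01155j  product -0.05600 - 0.07890j
  m=-3: Y*=0.00176 + 0.01745j  Y=-0.18522 - 0.00561j  product -0.00023 - 0.00324j
  m=-2: Y*=-0.14200 + 0.28906j  Y=-0.26269 - 0.00530j  product 0.03883 - 0.07518j
  m=-1: Y*=0.01533 - 0.00955j  Y=0.18937 + 0.00191j  product 0.00292 - 0.00178j
  m=+0: Y*=0.31752 + 0.00000j  Y=0.25571 + 0.00000j  product 0.08120 + 0.00000j
  m=+1: Y*=-0.01533 - 0.00955j  Y=-0.18937 + 0.00191j  product 0.00292 + 0.00178j
  m=+2: Y*=-0.14200 - 0.28906j  Y=-0.26269 + 0.00530j  product 0.03883 + 0.07518j
  m=+3: Y*=-0.00176 + 0.01745j  Y=0.18522 - 0.00561j  product -0.00023 + 0.00324j
  m=+4: Y*=-0.20650 + 0.26741j  Y=0.28612 - 0.01155j  product -0.05600 + 0.07890j
  m=+5: Y*=0.01531 - 0.00569j  Y=-0.17496 + 0.00883j  product -0.00263 + 0.00113j
  m=+6: Y*=0.36854 + 0.07508j  Y=-0.33832 + 0.02050j  product -0.12622 - 0.01785j
  m=+7: Y*=-0.01002 - 0.00949j  Y=0.15110 - 0.01068j  product -0.00162 - 0.00133j
  m=+8: Y*=-0.13031 - 0.49859j  Y=0.50231 - 0.04062j  product -0.08571 - 0.24515j
Accumulated sum -0.38010 - 0.00000j; after 4π/(2l+1) scaling, -0.28097 - 0.00000j ⇒ P_8 = -0.280967

-0.280967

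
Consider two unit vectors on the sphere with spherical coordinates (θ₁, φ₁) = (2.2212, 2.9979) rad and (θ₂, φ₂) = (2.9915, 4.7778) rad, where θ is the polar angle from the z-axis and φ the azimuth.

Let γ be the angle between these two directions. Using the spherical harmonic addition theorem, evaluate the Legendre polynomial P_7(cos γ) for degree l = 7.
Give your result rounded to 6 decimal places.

0.319299

Addition theorem: P_7(cos γ) = (4π/15) Σ_m Y*_{lm}(Ω₁) Y_{lm}(Ω₂), m = −7…7:
  m=-7: -0.05413 + 0.08540j × -0.00000 - 0.00000j = 0.00000 + 0.00000j  (running Σ = 0.00000 + 0.00000j)
  m=-6: -0.18732 + 0.21854j × 0.00002 - 0.00001j = -0.00000 + 0.00001j  (running Σ = -0.00000 + 0.00001j)
  m=-5: -0.33214 + 0.29040j × 0.00010 + 0.00030j = -0.00012 - 0.00007j  (running Σ = -0.00012 - 0.00007j)
  m=-4: -0.26426 + 0.17116j × -0.00340 + 0.00091j = 0.00074 - 0.00082j  (running Σ = 0.00062 - 0.00089j)
  m=-3: 0.10009 - 0.04603j × -0.00542 - 0.02726j = -0.00180 - 0.00248j  (running Σ = -0.00118 - 0.00337j)
  m=-2: 0.35145 - 0.10388j × 0.15136 - 0.01992j = 0.05113 - 0.02272j  (running Σ = 0.04995 - 0.02609j)
  m=-1: 0.04530 - 0.00655j × 0.03417 + 0.52163j = 0.00497 + 0.02341j  (running Σ = 0.05491 - 0.00268j)
  m=0: -0.35056 + 0.00000j × -0.77391 + 0.00000j = 0.27131 + 0.00000j  (running Σ = 0.32622 - 0.00268j)
  m=1: -0.04530 - 0.00655j × -0.03417 + 0.52163j = 0.00497 - 0.02341j  (running Σ = 0.33119 - 0.02609j)
  m=2: 0.35145 + 0.10388j × 0.15136 + 0.01992j = 0.05113 + 0.02272j  (running Σ = 0.38231 - 0.00337j)
  m=3: -0.10009 - 0.04603j × 0.00542 - 0.02726j = -0.00180 + 0.00248j  (running Σ = 0.38052 - 0.00089j)
  m=4: -0.26426 - 0.17116j × -0.00340 - 0.00091j = 0.00074 + 0.00082j  (running Σ = 0.38126 - 0.00007j)
  m=5: 0.33214 + 0.29040j × -0.00010 + 0.00030j = -0.00012 + 0.00007j  (running Σ = 0.38114 + 0.00001j)
  m=6: -0.18732 - 0.21854j × 0.00002 + 0.00001j = -0.00000 - 0.00001j  (running Σ = 0.38114 + 0.00000j)
  m=7: 0.05413 + 0.08540j × 0.00000 - 0.00000j = 0.00000 - 0.00000j  (running Σ = 0.38114 - 0.00000j)
Total Σ_m = 0.38114 - 0.00000j. Multiply by 0.837758: 0.31930 - 0.00000j. P_7(cos γ) = 0.319299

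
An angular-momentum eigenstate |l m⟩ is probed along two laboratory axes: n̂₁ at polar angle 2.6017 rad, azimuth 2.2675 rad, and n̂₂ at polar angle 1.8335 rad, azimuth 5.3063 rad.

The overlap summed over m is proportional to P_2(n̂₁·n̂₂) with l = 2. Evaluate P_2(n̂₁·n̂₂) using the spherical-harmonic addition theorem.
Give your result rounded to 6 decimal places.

Term-by-term m-sum for l=2 (normalisation 4π/5 = 2.513274):
  m=-2: Y*=-0.01801 - 0.10047j  Y=-0.13461 + 0.33413j  product 0.03599 + 0.00751j
  m=-1: Y*=0.21859 - 0.26126j  Y=-0.10842 - 0.16057j  product -0.06565 - 0.00677j
  m=+0: Y*=0.38076 + 0.00000j  Y=-0.25158 + 0.00000j  product -0.09579 + 0.00000j
  m=+1: Y*=-0.21859 - 0.26126j  Y=0.10842 - 0.16057j  product -0.06565 + 0.00677j
  m=+2: Y*=-0.01801 + 0.10047j  Y=-0.13461 - 0.33413j  product 0.03599 - 0.00751j
Σ over m = -0.15510 + 0.00000j; ×(4π/5) → -0.38981 + 0.00000j. Real part: -0.389812

-0.389812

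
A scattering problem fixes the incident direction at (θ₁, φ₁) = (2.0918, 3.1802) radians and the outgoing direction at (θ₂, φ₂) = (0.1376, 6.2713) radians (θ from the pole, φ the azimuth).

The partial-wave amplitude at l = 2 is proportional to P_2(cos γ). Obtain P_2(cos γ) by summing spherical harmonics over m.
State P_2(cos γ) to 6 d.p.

0.061562

Expand P_2 via completeness: Σ_{m} conj(Y_{2,m}) at Ω₁ times Y_{2,m} at Ω₂ —
  [-2]  conj(Y_{2,-2})(Ω₁) = (0.289707, 0.022414) ; Y_{2,-2}(Ω₂) = (0.007266, 0.000173) ; Δ = (0.002101, 0.000213)
  [-1]  conj(Y_{2,-1})(Ω₁) = (0.333268, 0.012873) ; Y_{2,-1}(Ω₂) = (0.104959, 0.001248) ; Δ = (0.034963, 0.001767)
  [+0]  conj(Y_{2,0})(Ω₁) = (-0.080971, -0.000000) ; Y_{2,0}(Ω₂) = (0.612981, 0.000000) ; Δ = (-0.049634, -0.000000)
  [+1]  conj(Y_{2,1})(Ω₁) = (-0.333268, 0.012873) ; Y_{2,1}(Ω₂) = (-0.104959, 0.001248) ; Δ = (0.034963, -0.001767)
  [+2]  conj(Y_{2,2})(Ω₁) = (0.289707, -0.022414) ; Y_{2,2}(Ω₂) = (0.007266, -0.000173) ; Δ = (0.002101, -0.000213)
Total Σ_m = (0.024495, -0.000000). Multiply by 2.513274: (0.061562, -0.000000). P_2(cos γ) = 0.061562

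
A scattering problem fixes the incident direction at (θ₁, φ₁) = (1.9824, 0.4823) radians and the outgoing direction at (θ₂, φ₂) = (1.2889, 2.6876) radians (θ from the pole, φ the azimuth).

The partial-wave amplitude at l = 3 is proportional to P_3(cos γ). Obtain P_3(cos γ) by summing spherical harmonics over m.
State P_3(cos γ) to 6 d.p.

Expand P_3 via completeness: Σ_{m} conj(Y_{3,m}) at Ω₁ times Y_{3,m} at Ω₂ —
  term(m=-3) = (0.112239, -0.038786)   from Y*(Ω₁)=(0.039690, 0.318711), Y(Ω₂)=(-0.076649, -0.361712)
  term(m=-2) = (0.026774, -0.086008)   from Y*(Ω₁)=(-0.195667, -0.282238), Y(Ω₂)=(0.161399, 0.206757)
  term(m=-1) = (-0.006672, -0.009065)   from Y*(Ω₁)=(-0.052397, -0.027432), Y(Ω₂)=(0.171038, 0.083465)
  term(m=+0) = (-0.089086, 0.000000)   from Y*(Ω₁)=(0.328413, -0.000000), Y(Ω₂)=(-0.271263, 0.000000)
  term(m=+1) = (-0.006672, 0.009065)   from Y*(Ω₁)=(0.052397, -0.027432), Y(Ω₂)=(-0.171038, 0.083465)
  term(m=+2) = (0.026774, 0.086008)   from Y*(Ω₁)=(-0.195667, 0.282238), Y(Ω₂)=(0.161399, -0.206757)
  term(m=+3) = (0.112239, 0.038786)   from Y*(Ω₁)=(-0.039690, 0.318711), Y(Ω₂)=(0.076649, -0.361712)
Σ over m = (0.175596, 0.000000); ×(4π/7) → (0.315230, 0.000000). Real part: 0.315230

0.315230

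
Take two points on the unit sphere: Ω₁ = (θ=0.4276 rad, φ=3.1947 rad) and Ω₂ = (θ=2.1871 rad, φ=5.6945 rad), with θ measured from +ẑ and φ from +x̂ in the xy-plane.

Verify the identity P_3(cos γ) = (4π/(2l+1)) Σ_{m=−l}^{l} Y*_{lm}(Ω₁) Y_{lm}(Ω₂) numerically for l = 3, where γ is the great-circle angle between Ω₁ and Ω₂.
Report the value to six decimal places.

Expand P_3 via completeness: Σ_{m} conj(Y_{3,m}) at Ω₁ times Y_{3,m} at Ω₂ —
  m=-3: -0.02938 - 0.00472j × -0.04399 + 0.22240j = 0.00234 - 0.00633j  (running Σ = 0.00234 - 0.00633j)
  m=-2: 0.15902 + 0.01695j × -0.15080 - 0.36331j = -0.01782 - 0.06033j  (running Σ = -0.01548 - 0.06666j)
  m=-1: -0.42025 - 0.02234j × 0.14707 + 0.09819j = -0.05961 - 0.04455j  (running Σ = -0.07509 - 0.11121j)
  m=0: 0.38718 + 0.00000j × 0.28677 + 0.00000j = 0.11103 + 0.00000j  (running Σ = 0.03594 - 0.11121j)
  m=1: 0.42025 - 0.02234j × -0.14707 + 0.09819j = -0.05961 + 0.04455j  (running Σ = -0.02368 - 0.06666j)
  m=2: 0.15902 - 0.01695j × -0.15080 + 0.36331j = -0.01782 + 0.06033j  (running Σ = -0.04150 - 0.00633j)
  m=3: 0.02938 - 0.00472j × 0.04399 + 0.22240j = 0.00234 + 0.00633j  (running Σ = -0.03915 - 0.00000j)
Σ over m = -0.03915 - 0.00000j; ×(4π/7) → -0.07029 - 0.00000j. Real part: -0.070289

-0.070289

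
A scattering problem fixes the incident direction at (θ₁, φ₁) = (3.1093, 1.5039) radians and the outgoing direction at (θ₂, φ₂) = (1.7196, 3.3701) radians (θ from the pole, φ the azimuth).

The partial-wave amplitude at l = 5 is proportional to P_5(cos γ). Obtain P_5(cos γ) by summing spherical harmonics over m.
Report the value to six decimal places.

Addition theorem: P_5(cos γ) = (4π/11) Σ_m Y*_{lm}(Ω₁) Y_{lm}(Ω₂), m = −5…5:
  m=-5: 0.00000 + 0.00000j × -0.18233 + 0.39940j = -0.00000 - 0.00000j  (running Σ = -0.00000 - 0.00000j)
  m=-4: -0.00000 + 0.00000j × -0.12708 + 0.16484j = 0.00000 - 0.00000j  (running Σ = 0.00000 - 0.00000j)
  m=-3: -0.00002 - 0.00009j × 0.20777 - 0.16993j = -0.00002 - 0.00002j  (running Σ = -0.00002 - 0.00002j)
  m=-2: 0.00349 - 0.00047j × 0.20598 - 0.10129j = 0.00067 - 0.00045j  (running Σ = 0.00065 - 0.00047j)
  m=-1: 0.00551 + 0.08224j × -0.21671 + 0.05040j = -0.00534 - 0.01754j  (running Σ = -0.00469 - 0.01801j)
  m=0: -0.92830 + 0.00000j × -0.23393 + 0.00000j = 0.21716 + 0.00000j  (running Σ = 0.21247 - 0.01801j)
  m=1: -0.00551 + 0.08224j × 0.21671 + 0.05040j = -0.00534 + 0.01754j  (running Σ = 0.20713 - 0.00047j)
  m=2: 0.00349 + 0.00047j × 0.20598 + 0.10129j = 0.00067 + 0.00045j  (running Σ = 0.20780 - 0.00002j)
  m=3: 0.00002 - 0.00009j × -0.20777 - 0.16993j = -0.00002 + 0.00002j  (running Σ = 0.20778 - 0.00000j)
  m=4: -0.00000 - 0.00000j × -0.12708 - 0.16484j = 0.00000 + 0.00000j  (running Σ = 0.20778 - 0.00000j)
  m=5: -0.00000 + 0.00000j × 0.18233 + 0.39940j = -0.00000 + 0.00000j  (running Σ = 0.20778 - 0.00000j)
Accumulated sum 0.20778 - 0.00000j; after 4π/(2l+1) scaling, 0.23737 - 0.00000j ⇒ P_5 = 0.237371

0.237371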